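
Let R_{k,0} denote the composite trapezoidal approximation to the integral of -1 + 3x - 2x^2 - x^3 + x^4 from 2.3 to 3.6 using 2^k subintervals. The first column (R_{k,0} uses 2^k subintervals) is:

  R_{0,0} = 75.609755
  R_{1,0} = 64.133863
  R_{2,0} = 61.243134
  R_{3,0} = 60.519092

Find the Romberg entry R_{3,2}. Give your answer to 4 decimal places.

60.2776

Richardson extrapolation on the trapezoidal column (denominator 4−1=3):
R_{2,1} = (4·61.243134 − 64.133863) / 3 = 60.279558
R_{3,1} = (4·60.519092 − 61.243134) / 3 = 60.277745
R_{3,2} = (16·60.277745 − 60.279558) / 15 = 60.277624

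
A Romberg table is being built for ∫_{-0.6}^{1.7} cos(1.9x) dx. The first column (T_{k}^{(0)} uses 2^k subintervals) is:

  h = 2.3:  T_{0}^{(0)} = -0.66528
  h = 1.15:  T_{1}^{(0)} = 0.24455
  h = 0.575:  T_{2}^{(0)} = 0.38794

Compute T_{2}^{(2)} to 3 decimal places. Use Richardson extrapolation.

0.428

Richardson extrapolation on the trapezoidal column (denominator 4−1=3):
T_{1}^{(1)} = (4·0.24455 − (-0.66528)) / 3 = 0.54783
T_{2}^{(1)} = 0.38794 + (0.38794 − 0.24455)/3 = 0.43574
T_{2}^{(2)} = (16·0.43574 − 0.54783) / 15 = 0.42827
(Column j=1 coincides with Simpson's rule on the same nodes.)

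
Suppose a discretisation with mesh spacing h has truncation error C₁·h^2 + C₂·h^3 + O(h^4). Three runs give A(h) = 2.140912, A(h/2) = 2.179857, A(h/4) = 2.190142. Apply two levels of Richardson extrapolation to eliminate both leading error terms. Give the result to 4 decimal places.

First eliminate the h^2 term (factor 2^2 = 4):
  B₁ = (4·2.179857 − 2.140912)/3 = 2.192839
  B₂ = (4·2.190142 − 2.179857)/3 = 2.193570
Then eliminate the h^3 term (factor 2^3 = 8):
  (8·2.193570 − 2.192839)/7 = 2.193674

2.1937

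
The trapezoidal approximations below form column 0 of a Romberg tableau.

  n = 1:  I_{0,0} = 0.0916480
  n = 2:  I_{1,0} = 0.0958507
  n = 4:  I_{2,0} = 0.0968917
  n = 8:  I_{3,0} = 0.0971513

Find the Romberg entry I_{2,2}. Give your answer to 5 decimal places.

Richardson extrapolation on the trapezoidal column (denominator 4−1=3):
I_{1,1} = (4·0.0958507 − 0.0916480) / 3 = 0.0972516
I_{2,1} = (4·0.0968917 − 0.0958507) / 3 = 0.0972387
I_{2,2} = 0.0972387 + (0.0972387 − 0.0972516)/15 = 0.0972378

0.09724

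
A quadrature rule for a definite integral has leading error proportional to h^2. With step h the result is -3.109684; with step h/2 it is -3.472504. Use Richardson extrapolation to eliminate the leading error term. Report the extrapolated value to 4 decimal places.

-3.5934

The leading error scales as h^2; refining by a factor of 2 reduces it by 2^2 = 4.
Extrapolated value = (4·A(h/2) − A(h)) / (4 − 1)
= (4·(-3.472504) − (-3.109684)) / 3
= -10.780332 / 3 = -3.593444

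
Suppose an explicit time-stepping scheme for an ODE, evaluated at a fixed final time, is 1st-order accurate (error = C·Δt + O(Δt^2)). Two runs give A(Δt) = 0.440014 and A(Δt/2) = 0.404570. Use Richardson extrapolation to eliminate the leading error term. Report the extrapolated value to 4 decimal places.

The leading error scales as Δt; refining by a factor of 2 reduces it by 2^1 = 2.
Extrapolated value = (2·A(Δt/2) − A(Δt)) / (2 − 1)
= (2·0.404570 − 0.440014) / 1
= 0.369126 / 1 = 0.369126

0.3691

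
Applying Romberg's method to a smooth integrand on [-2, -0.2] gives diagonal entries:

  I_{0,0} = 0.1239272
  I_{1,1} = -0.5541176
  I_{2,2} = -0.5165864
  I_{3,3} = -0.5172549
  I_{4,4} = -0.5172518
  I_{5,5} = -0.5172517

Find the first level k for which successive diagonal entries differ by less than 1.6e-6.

k = 5

|I_{1,1} − I_{0,0}| = 0.6780448 ≥ 1.6e-6
|I_{2,2} − I_{1,1}| = 0.0375312 ≥ 1.6e-6
|I_{3,3} − I_{2,2}| = 0.0006685 ≥ 1.6e-6
|I_{4,4} − I_{3,3}| = 0.0000031 ≥ 1.6e-6
|I_{5,5} − I_{4,4}| = 0.0000001 < 1.6e-6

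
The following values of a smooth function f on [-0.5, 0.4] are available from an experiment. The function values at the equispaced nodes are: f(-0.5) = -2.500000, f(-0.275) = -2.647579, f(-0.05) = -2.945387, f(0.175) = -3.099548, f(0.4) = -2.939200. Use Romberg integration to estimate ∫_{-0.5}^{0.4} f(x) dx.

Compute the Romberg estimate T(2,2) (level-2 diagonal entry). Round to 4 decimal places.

T(0,0) (trapezoid, 1 panel, h=0.9000): -2.447640
T(1,0) (trapezoid, 2 panels, h=0.4500): -2.549244
T(2,0) (trapezoid, 4 panels, h=0.2250): -2.567726
T(1,1) = -2.549244 + (-2.549244 − (-2.447640))/3 = -2.583112
T(2,1) = -2.567726 + (-2.567726 − (-2.549244))/3 = -2.573887
T(2,2) = -2.573887 + (-2.573887 − (-2.583112))/15 = -2.573272

-2.5733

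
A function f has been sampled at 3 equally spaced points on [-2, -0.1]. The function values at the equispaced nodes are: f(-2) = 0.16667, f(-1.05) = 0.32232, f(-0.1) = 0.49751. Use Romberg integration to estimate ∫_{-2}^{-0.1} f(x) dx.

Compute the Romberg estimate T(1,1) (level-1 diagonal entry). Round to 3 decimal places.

T(0,0) (trapezoid, 1 panel, h=1.9000): 0.63097
T(1,0) (trapezoid, 2 panels, h=0.9500): 0.62169
T(1,1) = 0.62169 + (0.62169 − 0.63097)/3 = 0.61860

0.619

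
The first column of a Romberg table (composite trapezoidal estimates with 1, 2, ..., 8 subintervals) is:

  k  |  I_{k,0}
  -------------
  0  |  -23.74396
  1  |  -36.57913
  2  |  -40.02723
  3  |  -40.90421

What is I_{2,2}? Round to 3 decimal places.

I_{1,1} = (4·(-36.57913) − (-23.74396)) / 3 = -40.85752
I_{2,1} = (4·(-40.02723) − (-36.57913)) / 3 = -41.17660
I_{2,2} = -41.17660 + (-41.17660 − (-40.85752))/15 = -41.19787

-41.198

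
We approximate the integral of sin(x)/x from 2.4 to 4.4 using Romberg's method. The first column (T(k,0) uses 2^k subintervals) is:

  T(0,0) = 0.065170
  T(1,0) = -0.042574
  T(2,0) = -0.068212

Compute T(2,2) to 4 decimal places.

Richardson extrapolation on the trapezoidal column (denominator 4−1=3):
T(1,1) = -0.042574 + (-0.042574 − 0.065170)/3 = -0.078489
T(2,1) = (4·(-0.068212) − (-0.042574)) / 3 = -0.076758
T(2,2) = -0.076758 + (-0.076758 − (-0.078489))/15 = -0.076643

-0.0766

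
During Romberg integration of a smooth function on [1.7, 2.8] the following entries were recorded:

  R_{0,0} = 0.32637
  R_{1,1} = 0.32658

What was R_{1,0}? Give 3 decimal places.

0.327

From R_{1,1} = (4·R_{1,0} − R_{0,0})/3, solve for R_{1,0}:
4·R_{1,0} = 3·0.32658 + 0.32637 = 1.30611
R_{1,0} = 0.32653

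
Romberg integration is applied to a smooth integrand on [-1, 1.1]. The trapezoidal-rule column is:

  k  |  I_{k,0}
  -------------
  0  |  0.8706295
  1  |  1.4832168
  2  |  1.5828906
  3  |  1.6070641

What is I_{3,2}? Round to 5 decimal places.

1.61506

Richardson extrapolation on the trapezoidal column (denominator 4−1=3):
I_{2,1} = (4·1.5828906 − 1.4832168) / 3 = 1.6161152
I_{3,1} = 1.6070641 + (1.6070641 − 1.5828906)/3 = 1.6151219
I_{3,2} = (16·1.6151219 − 1.6161152) / 15 = 1.6150557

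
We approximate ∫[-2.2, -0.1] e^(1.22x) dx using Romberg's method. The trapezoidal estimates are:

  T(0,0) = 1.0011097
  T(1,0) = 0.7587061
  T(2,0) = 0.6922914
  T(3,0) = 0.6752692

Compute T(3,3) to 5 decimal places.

Richardson extrapolation on the trapezoidal column (denominator 4−1=3):
T(1,1) = (4·0.7587061 − 1.0011097) / 3 = 0.6779049
T(2,1) = 0.6922914 + (0.6922914 − 0.7587061)/3 = 0.6701532
T(3,1) = (4·0.6752692 − 0.6922914) / 3 = 0.6695951
T(2,2) = (16·0.6701532 − 0.6779049) / 15 = 0.6696364
T(3,2) = (16·0.6695951 − 0.6701532) / 15 = 0.6695579
T(3,3) = 0.6695579 + (0.6695579 − 0.6696364)/63 = 0.6695567
(Column j=1 coincides with Simpson's rule on the same nodes.)

0.66956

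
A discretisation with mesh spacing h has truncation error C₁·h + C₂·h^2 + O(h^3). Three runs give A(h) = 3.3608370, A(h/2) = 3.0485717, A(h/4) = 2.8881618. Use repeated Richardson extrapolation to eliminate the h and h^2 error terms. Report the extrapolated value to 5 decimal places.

First eliminate the h term (factor 2^1 = 2):
  B₁ = (2·3.0485717 − 3.3608370)/1 = 2.7363064
  B₂ = (2·2.8881618 − 3.0485717)/1 = 2.7277519
Then eliminate the h^2 term (factor 2^2 = 4):
  (4·2.7277519 − 2.7363064)/3 = 2.7249004

2.72490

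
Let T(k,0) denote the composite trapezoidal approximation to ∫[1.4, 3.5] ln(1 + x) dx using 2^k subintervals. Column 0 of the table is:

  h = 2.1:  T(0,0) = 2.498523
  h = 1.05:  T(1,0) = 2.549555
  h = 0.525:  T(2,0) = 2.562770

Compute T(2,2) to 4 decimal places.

T(1,1) = (4·2.549555 − 2.498523) / 3 = 2.566566
T(2,1) = 2.562770 + (2.562770 − 2.549555)/3 = 2.567175
T(2,2) = (16·2.567175 − 2.566566) / 15 = 2.567216

2.5672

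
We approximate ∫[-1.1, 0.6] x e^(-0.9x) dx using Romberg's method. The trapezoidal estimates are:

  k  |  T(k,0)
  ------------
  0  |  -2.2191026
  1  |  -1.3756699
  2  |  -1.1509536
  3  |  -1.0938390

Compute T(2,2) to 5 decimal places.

-1.07482

Richardson extrapolation on the trapezoidal column (denominator 4−1=3):
T(1,1) = -1.3756699 + (-1.3756699 − (-2.2191026))/3 = -1.0945257
T(2,1) = -1.1509536 + (-1.1509536 − (-1.3756699))/3 = -1.0760482
T(2,2) = (16·(-1.0760482) − (-1.0945257)) / 15 = -1.0748164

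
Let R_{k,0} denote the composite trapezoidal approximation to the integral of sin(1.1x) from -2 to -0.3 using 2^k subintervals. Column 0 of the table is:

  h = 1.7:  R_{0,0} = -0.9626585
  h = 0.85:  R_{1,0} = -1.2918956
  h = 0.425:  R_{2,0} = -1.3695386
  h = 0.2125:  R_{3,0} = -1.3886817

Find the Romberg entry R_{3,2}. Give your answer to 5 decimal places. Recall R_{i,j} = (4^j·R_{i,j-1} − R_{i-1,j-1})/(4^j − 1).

R_{2,1} = (4·(-1.3695386) − (-1.2918956)) / 3 = -1.3954196
R_{3,1} = -1.3886817 + (-1.3886817 − (-1.3695386))/3 = -1.3950627
R_{3,2} = -1.3950627 + (-1.3950627 − (-1.3954196))/15 = -1.3950389

-1.39504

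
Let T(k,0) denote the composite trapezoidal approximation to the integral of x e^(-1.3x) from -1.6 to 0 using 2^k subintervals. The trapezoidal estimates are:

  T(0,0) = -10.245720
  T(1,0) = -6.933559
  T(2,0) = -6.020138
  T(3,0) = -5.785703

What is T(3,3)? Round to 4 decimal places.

T(1,1) = (4·(-6.933559) − (-10.245720)) / 3 = -5.829505
T(2,1) = -6.020138 + (-6.020138 − (-6.933559))/3 = -5.715664
T(3,1) = (4·(-5.785703) − (-6.020138)) / 3 = -5.707558
T(2,2) = (16·(-5.715664) − (-5.829505)) / 15 = -5.708075
T(3,2) = -5.707558 + (-5.707558 − (-5.715664))/15 = -5.707018
T(3,3) = -5.707018 + (-5.707018 − (-5.708075))/63 = -5.707001

-5.7070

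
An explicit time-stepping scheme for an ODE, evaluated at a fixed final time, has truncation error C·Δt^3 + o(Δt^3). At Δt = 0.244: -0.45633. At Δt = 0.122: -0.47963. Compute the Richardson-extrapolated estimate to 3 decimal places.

Extrapolated value = (8·A(Δt/2) − A(Δt)) / (8 − 1)
= (8·(-0.47963) − (-0.45633)) / 7
= -3.38071 / 7 = -0.48296

-0.483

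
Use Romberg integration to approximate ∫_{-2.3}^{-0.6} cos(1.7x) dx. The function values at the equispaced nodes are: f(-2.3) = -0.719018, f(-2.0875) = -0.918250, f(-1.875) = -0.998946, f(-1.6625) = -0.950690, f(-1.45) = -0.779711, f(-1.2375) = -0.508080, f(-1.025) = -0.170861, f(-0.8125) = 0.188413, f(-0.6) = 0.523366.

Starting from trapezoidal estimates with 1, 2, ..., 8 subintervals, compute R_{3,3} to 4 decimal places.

-0.9101

R_{0,0} (trapezoid, 1 panel, h=1.7000): -0.166304
R_{1,0} (trapezoid, 2 panels, h=0.8500): -0.745906
R_{2,0} (trapezoid, 4 panels, h=0.4250): -0.870121
R_{3,0} (trapezoid, 8 panels, h=0.2125): -0.900140
R_{1,1} = -0.745906 + (-0.745906 − (-0.166304))/3 = -0.939107
R_{2,1} = -0.870121 + (-0.870121 − (-0.745906))/3 = -0.911526
R_{3,1} = -0.900140 + (-0.900140 − (-0.870121))/3 = -0.910146
R_{2,2} = -0.911526 + (-0.911526 − (-0.939107))/15 = -0.909687
R_{3,2} = -0.910146 + (-0.910146 − (-0.911526))/15 = -0.910054
R_{3,3} = -0.910054 + (-0.910054 − (-0.909687))/63 = -0.910060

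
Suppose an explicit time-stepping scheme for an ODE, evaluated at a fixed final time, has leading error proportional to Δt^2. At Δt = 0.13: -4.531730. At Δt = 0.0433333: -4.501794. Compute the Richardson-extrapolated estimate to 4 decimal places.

-4.4981

The leading error scales as Δt^2; refining by a factor of 3 reduces it by 3^2 = 9.
Extrapolated value = (9·A(Δt/3) − A(Δt)) / (9 − 1)
= (9·(-4.501794) − (-4.531730)) / 8
= -35.984416 / 8 = -4.498052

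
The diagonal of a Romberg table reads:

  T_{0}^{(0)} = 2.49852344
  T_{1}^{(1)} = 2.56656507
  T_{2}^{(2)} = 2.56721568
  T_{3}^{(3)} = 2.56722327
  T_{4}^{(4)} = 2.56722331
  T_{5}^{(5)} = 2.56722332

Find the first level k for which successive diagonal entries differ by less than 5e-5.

|T_{1}^{(1)} − T_{0}^{(0)}| = 0.06804163 ≥ 5e-5
|T_{2}^{(2)} − T_{1}^{(1)}| = 0.00065061 ≥ 5e-5
|T_{3}^{(3)} − T_{2}^{(2)}| = 0.00000759 < 5e-5

k = 3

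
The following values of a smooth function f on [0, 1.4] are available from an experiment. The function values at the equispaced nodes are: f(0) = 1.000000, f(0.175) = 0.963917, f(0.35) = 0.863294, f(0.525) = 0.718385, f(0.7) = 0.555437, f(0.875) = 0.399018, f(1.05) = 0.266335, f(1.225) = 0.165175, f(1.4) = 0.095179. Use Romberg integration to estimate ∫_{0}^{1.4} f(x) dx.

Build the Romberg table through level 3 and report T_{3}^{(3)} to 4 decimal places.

0.7847

T_{0}^{(0)} (trapezoid, 1 panel, h=1.4000): 0.766625
T_{1}^{(0)} (trapezoid, 2 panels, h=0.7000): 0.772119
T_{2}^{(0)} (trapezoid, 4 panels, h=0.3500): 0.781429
T_{3}^{(0)} (trapezoid, 8 panels, h=0.1750): 0.783851
T_{1}^{(1)} = 0.772119 + (0.772119 − 0.766625)/3 = 0.773950
T_{2}^{(1)} = 0.781429 + (0.781429 − 0.772119)/3 = 0.784532
T_{3}^{(1)} = 0.783851 + (0.783851 − 0.781429)/3 = 0.784658
T_{2}^{(2)} = 0.784532 + (0.784532 − 0.773950)/15 = 0.785237
T_{3}^{(2)} = 0.784658 + (0.784658 − 0.784532)/15 = 0.784666
T_{3}^{(3)} = 0.784666 + (0.784666 − 0.785237)/63 = 0.784657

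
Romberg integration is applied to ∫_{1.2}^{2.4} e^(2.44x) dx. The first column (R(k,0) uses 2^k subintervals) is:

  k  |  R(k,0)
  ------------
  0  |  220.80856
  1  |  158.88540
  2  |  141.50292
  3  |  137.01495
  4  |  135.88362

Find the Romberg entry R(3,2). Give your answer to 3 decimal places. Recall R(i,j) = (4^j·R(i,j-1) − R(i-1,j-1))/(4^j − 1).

135.506

R(2,1) = 141.50292 + (141.50292 − 158.88540)/3 = 135.70876
R(3,1) = (4·137.01495 − 141.50292) / 3 = 135.51896
R(3,2) = 135.51896 + (135.51896 − 135.70876)/15 = 135.50631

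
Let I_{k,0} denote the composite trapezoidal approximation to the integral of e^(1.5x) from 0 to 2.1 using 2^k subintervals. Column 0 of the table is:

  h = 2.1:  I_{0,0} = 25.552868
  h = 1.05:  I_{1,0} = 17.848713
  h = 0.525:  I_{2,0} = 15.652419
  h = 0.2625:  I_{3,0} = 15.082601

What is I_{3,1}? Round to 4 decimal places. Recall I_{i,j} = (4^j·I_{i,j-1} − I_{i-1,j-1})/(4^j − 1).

14.8927

I_{3,1} = (4·15.082601 − 15.652419) / 3 = 14.892662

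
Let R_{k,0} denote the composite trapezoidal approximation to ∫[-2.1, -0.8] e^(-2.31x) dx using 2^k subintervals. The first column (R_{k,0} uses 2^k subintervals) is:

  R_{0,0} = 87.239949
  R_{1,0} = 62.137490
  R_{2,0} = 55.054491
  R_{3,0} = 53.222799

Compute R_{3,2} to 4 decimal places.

52.6068

Richardson extrapolation on the trapezoidal column (denominator 4−1=3):
R_{2,1} = 55.054491 + (55.054491 − 62.137490)/3 = 52.693491
R_{3,1} = (4·53.222799 − 55.054491) / 3 = 52.612235
R_{3,2} = (16·52.612235 − 52.693491) / 15 = 52.606818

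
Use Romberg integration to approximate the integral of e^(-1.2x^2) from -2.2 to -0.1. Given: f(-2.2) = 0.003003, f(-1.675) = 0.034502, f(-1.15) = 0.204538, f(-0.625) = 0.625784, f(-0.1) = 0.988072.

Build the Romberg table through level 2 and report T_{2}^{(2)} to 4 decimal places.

0.7122

T_{0}^{(0)} (trapezoid, 1 panel, h=2.1000): 1.040629
T_{1}^{(0)} (trapezoid, 2 panels, h=1.0500): 0.735079
T_{2}^{(0)} (trapezoid, 4 panels, h=0.5250): 0.714190
T_{1}^{(1)} = 0.735079 + (0.735079 − 1.040629)/3 = 0.633229
T_{2}^{(1)} = 0.714190 + (0.714190 − 0.735079)/3 = 0.707227
T_{2}^{(2)} = 0.707227 + (0.707227 − 0.633229)/15 = 0.712160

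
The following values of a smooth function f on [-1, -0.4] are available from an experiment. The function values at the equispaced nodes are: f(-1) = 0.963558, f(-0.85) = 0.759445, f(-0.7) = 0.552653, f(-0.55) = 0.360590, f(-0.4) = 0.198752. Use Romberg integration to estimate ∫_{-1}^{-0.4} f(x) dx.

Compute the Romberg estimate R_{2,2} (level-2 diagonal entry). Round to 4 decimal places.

0.3374

R_{0,0} (trapezoid, 1 panel, h=0.6000): 0.348693
R_{1,0} (trapezoid, 2 panels, h=0.3000): 0.340142
R_{2,0} (trapezoid, 4 panels, h=0.1500): 0.338076
R_{1,1} = 0.340142 + (0.340142 − 0.348693)/3 = 0.337292
R_{2,1} = 0.338076 + (0.338076 − 0.340142)/3 = 0.337387
R_{2,2} = 0.337387 + (0.337387 − 0.337292)/15 = 0.337393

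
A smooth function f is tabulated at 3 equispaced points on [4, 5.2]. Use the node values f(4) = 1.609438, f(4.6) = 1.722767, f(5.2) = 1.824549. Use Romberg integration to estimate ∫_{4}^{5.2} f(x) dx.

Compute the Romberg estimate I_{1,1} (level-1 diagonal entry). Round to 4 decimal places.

2.0650

I_{0,0} (trapezoid, 1 panel, h=1.2000): 2.060392
I_{1,0} (trapezoid, 2 panels, h=0.6000): 2.063856
I_{1,1} = 2.063856 + (2.063856 − 2.060392)/3 = 2.065011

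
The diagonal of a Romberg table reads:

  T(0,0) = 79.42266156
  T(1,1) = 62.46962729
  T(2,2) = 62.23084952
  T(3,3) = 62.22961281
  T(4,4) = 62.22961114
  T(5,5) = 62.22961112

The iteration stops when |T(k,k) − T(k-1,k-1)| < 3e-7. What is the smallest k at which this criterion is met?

|T(1,1) − T(0,0)| = 16.95303427 ≥ 3e-7
|T(2,2) − T(1,1)| = 0.23877777 ≥ 3e-7
|T(3,3) − T(2,2)| = 0.00123671 ≥ 3e-7
|T(4,4) − T(3,3)| = 0.00000167 ≥ 3e-7
|T(5,5) − T(4,4)| = 0.00000002 < 3e-7

k = 5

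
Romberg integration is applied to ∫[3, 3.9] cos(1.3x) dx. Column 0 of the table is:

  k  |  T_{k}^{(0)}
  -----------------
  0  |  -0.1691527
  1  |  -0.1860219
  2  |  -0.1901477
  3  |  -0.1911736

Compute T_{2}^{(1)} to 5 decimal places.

Richardson extrapolation on the trapezoidal column (denominator 4−1=3):
T_{2}^{(1)} = (4·(-0.1901477) − (-0.1860219)) / 3 = -0.1915230

-0.19152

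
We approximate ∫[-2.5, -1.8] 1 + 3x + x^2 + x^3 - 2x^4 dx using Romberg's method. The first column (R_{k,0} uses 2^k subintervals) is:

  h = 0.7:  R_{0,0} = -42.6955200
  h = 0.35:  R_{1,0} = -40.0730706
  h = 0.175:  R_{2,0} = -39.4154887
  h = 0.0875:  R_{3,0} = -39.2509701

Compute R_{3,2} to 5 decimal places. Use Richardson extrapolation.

Richardson extrapolation on the trapezoidal column (denominator 4−1=3):
R_{2,1} = (4·(-39.4154887) − (-40.0730706)) / 3 = -39.1962947
R_{3,1} = -39.2509701 + (-39.2509701 − (-39.4154887))/3 = -39.1961306
R_{3,2} = (16·(-39.1961306) − (-39.1962947)) / 15 = -39.1961197

-39.19612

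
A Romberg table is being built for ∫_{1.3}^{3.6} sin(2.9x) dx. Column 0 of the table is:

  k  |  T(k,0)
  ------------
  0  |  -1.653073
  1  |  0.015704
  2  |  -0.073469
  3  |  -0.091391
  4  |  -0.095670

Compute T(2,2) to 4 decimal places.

Richardson extrapolation on the trapezoidal column (denominator 4−1=3):
T(1,1) = 0.015704 + (0.015704 − (-1.653073))/3 = 0.571963
T(2,1) = -0.073469 + (-0.073469 − 0.015704)/3 = -0.103193
T(2,2) = -0.103193 + (-0.103193 − 0.571963)/15 = -0.148203
(Column j=1 coincides with Simpson's rule on the same nodes.)

-0.1482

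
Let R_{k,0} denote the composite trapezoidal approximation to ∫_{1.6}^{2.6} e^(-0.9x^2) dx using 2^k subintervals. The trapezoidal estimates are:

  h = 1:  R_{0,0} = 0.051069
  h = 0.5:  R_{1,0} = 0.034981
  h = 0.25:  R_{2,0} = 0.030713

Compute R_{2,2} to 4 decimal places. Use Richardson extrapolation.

Richardson extrapolation on the trapezoidal column (denominator 4−1=3):
R_{1,1} = 0.034981 + (0.034981 − 0.051069)/3 = 0.029618
R_{2,1} = 0.030713 + (0.030713 − 0.034981)/3 = 0.029290
R_{2,2} = (16·0.029290 − 0.029618) / 15 = 0.029268

0.0293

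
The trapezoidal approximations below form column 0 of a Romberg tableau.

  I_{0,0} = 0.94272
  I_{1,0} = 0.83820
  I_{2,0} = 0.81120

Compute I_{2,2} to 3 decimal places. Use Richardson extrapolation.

0.802

Richardson extrapolation on the trapezoidal column (denominator 4−1=3):
I_{1,1} = 0.83820 + (0.83820 − 0.94272)/3 = 0.80336
I_{2,1} = (4·0.81120 − 0.83820) / 3 = 0.80220
I_{2,2} = 0.80220 + (0.80220 − 0.80336)/15 = 0.80212
(Column j=1 coincides with Simpson's rule on the same nodes.)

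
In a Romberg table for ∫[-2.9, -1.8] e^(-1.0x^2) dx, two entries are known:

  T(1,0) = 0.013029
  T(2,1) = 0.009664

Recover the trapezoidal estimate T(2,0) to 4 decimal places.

From T(2,1) = (4·T(2,0) − T(1,0))/3, solve for T(2,0):
4·T(2,0) = 3·0.009664 + 0.013029 = 0.042021
T(2,0) = 0.010505

0.0105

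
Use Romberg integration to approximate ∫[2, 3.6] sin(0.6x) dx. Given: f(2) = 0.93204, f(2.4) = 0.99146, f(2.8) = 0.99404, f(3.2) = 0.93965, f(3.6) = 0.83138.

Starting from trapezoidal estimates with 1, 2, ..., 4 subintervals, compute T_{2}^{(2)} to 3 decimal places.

T_{0}^{(0)} (trapezoid, 1 panel, h=1.6000): 1.41074
T_{1}^{(0)} (trapezoid, 2 panels, h=0.8000): 1.50060
T_{2}^{(0)} (trapezoid, 4 panels, h=0.4000): 1.52274
T_{1}^{(1)} = 1.50060 + (1.50060 − 1.41074)/3 = 1.53055
T_{2}^{(1)} = 1.52274 + (1.52274 − 1.50060)/3 = 1.53012
T_{2}^{(2)} = 1.53012 + (1.53012 − 1.53055)/15 = 1.53009

1.530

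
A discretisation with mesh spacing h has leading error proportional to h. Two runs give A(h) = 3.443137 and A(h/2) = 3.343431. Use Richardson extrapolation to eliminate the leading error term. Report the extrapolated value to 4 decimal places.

3.2437

The leading error scales as h; refining by a factor of 2 reduces it by 2^1 = 2.
Extrapolated value = (2·A(h/2) − A(h)) / (2 − 1)
= (2·3.343431 − 3.443137) / 1
= 3.243725 / 1 = 3.243725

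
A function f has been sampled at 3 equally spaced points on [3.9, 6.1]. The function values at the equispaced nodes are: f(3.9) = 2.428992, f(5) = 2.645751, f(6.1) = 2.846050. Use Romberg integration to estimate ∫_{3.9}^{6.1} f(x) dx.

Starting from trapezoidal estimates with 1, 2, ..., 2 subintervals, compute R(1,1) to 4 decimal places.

5.8146

R(0,0) (trapezoid, 1 panel, h=2.2000): 5.802546
R(1,0) (trapezoid, 2 panels, h=1.1000): 5.811599
R(1,1) = 5.811599 + (5.811599 − 5.802546)/3 = 5.814617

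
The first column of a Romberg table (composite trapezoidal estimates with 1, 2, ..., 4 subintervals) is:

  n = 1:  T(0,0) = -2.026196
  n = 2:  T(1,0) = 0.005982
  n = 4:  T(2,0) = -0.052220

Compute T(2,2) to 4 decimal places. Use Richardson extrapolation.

Richardson extrapolation on the trapezoidal column (denominator 4−1=3):
T(1,1) = 0.005982 + (0.005982 − (-2.026196))/3 = 0.683375
T(2,1) = -0.052220 + (-0.052220 − 0.005982)/3 = -0.071621
T(2,2) = -0.071621 + (-0.071621 − 0.683375)/15 = -0.121954
(Column j=1 coincides with Simpson's rule on the same nodes.)

-0.1220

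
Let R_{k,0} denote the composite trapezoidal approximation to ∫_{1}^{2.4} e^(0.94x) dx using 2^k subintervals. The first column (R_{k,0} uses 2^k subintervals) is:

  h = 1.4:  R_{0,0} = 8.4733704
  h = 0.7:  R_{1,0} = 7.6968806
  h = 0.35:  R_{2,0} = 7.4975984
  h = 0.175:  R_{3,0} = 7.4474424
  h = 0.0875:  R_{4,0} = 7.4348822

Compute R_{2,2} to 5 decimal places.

7.43071

Richardson extrapolation on the trapezoidal column (denominator 4−1=3):
R_{1,1} = (4·7.6968806 − 8.4733704) / 3 = 7.4380507
R_{2,1} = 7.4975984 + (7.4975984 − 7.6968806)/3 = 7.4311710
R_{2,2} = (16·7.4311710 − 7.4380507) / 15 = 7.4307124
(Column j=1 coincides with Simpson's rule on the same nodes.)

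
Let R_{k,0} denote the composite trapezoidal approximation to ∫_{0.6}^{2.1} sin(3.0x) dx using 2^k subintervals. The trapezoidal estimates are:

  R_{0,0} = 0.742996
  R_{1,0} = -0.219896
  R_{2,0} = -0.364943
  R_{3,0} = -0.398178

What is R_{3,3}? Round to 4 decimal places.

-0.4091

Richardson extrapolation on the trapezoidal column (denominator 4−1=3):
R_{1,1} = -0.219896 + (-0.219896 − 0.742996)/3 = -0.540860
R_{2,1} = -0.364943 + (-0.364943 − (-0.219896))/3 = -0.413292
R_{3,1} = (4·(-0.398178) − (-0.364943)) / 3 = -0.409256
R_{2,2} = (16·(-0.413292) − (-0.540860)) / 15 = -0.404787
R_{3,2} = -0.409256 + (-0.409256 − (-0.413292))/15 = -0.408987
R_{3,3} = (64·(-0.408987) − (-0.404787)) / 63 = -0.409054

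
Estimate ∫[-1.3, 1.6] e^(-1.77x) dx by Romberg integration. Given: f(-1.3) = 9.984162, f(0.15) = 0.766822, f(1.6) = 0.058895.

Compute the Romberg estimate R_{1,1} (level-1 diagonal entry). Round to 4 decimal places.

6.3367

R_{0,0} (trapezoid, 1 panel, h=2.9000): 14.562433
R_{1,0} (trapezoid, 2 panels, h=1.4500): 8.393108
R_{1,1} = 8.393108 + (8.393108 − 14.562433)/3 = 6.336666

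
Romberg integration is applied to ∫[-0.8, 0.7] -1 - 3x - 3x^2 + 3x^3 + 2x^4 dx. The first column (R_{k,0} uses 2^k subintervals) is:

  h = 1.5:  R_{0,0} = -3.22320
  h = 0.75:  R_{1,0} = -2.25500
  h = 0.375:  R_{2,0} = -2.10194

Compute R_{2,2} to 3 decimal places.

R_{1,1} = -2.25500 + (-2.25500 − (-3.22320))/3 = -1.93227
R_{2,1} = (4·(-2.10194) − (-2.25500)) / 3 = -2.05092
R_{2,2} = (16·(-2.05092) − (-1.93227)) / 15 = -2.05883

-2.059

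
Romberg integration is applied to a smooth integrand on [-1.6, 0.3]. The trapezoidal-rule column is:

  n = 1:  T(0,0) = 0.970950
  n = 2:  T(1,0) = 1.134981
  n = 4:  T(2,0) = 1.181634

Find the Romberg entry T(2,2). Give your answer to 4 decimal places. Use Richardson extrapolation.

Richardson extrapolation on the trapezoidal column (denominator 4−1=3):
T(1,1) = (4·1.134981 − 0.970950) / 3 = 1.189658
T(2,1) = 1.181634 + (1.181634 − 1.134981)/3 = 1.197185
T(2,2) = 1.197185 + (1.197185 − 1.189658)/15 = 1.197687

1.1977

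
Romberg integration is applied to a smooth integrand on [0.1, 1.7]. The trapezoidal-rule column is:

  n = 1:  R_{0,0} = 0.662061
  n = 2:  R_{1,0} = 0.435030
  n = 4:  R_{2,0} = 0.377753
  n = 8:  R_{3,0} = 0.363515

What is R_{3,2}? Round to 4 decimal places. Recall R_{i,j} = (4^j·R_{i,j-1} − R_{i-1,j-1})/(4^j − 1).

0.3588

R_{2,1} = (4·0.377753 − 0.435030) / 3 = 0.358661
R_{3,1} = (4·0.363515 − 0.377753) / 3 = 0.358769
R_{3,2} = (16·0.358769 − 0.358661) / 15 = 0.358776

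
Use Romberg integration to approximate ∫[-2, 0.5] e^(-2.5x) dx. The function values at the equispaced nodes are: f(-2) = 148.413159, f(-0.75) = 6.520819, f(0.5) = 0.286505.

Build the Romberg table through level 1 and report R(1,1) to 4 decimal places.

R(0,0) (trapezoid, 1 panel, h=2.5000): 185.874580
R(1,0) (trapezoid, 2 panels, h=1.2500): 101.088314
R(1,1) = 101.088314 + (101.088314 − 185.874580)/3 = 72.826225

72.8262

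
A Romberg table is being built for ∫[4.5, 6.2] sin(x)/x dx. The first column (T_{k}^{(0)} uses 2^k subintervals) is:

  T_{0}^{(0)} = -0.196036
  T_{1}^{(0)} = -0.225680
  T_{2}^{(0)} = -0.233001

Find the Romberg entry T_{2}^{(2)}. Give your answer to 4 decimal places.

T_{1}^{(1)} = -0.225680 + (-0.225680 − (-0.196036))/3 = -0.235561
T_{2}^{(1)} = -0.233001 + (-0.233001 − (-0.225680))/3 = -0.235441
T_{2}^{(2)} = (16·(-0.235441) − (-0.235561)) / 15 = -0.235433
(Column j=1 coincides with Simpson's rule on the same nodes.)

-0.2354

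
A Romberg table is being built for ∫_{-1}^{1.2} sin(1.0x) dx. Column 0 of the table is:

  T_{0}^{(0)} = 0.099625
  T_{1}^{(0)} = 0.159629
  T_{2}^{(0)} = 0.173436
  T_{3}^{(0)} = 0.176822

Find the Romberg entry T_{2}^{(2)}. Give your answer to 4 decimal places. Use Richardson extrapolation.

Richardson extrapolation on the trapezoidal column (denominator 4−1=3):
T_{1}^{(1)} = (4·0.159629 − 0.099625) / 3 = 0.179630
T_{2}^{(1)} = 0.173436 + (0.173436 − 0.159629)/3 = 0.178038
T_{2}^{(2)} = (16·0.178038 − 0.179630) / 15 = 0.177932
(Column j=1 coincides with Simpson's rule on the same nodes.)

0.1779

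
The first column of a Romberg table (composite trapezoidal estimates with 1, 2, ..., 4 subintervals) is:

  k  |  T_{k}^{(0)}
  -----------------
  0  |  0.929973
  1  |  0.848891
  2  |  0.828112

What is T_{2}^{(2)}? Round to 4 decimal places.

T_{1}^{(1)} = 0.848891 + (0.848891 − 0.929973)/3 = 0.821864
T_{2}^{(1)} = (4·0.828112 − 0.848891) / 3 = 0.821186
T_{2}^{(2)} = (16·0.821186 − 0.821864) / 15 = 0.821141

0.8211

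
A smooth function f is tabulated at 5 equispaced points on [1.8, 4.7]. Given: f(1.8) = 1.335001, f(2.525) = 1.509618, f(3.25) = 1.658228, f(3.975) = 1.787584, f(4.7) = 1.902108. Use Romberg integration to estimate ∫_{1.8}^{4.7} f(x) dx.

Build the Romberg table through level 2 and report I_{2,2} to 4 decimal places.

4.7711

I_{0,0} (trapezoid, 1 panel, h=2.9000): 4.693808
I_{1,0} (trapezoid, 2 panels, h=1.4500): 4.751335
I_{2,0} (trapezoid, 4 panels, h=0.7250): 4.766139
I_{1,1} = 4.751335 + (4.751335 − 4.693808)/3 = 4.770511
I_{2,1} = 4.766139 + (4.766139 − 4.751335)/3 = 4.771074
I_{2,2} = 4.771074 + (4.771074 − 4.770511)/15 = 4.771112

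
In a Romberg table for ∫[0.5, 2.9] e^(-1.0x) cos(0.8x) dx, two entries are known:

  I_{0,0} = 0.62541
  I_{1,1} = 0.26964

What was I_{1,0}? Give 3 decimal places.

From I_{1,1} = (4·I_{1,0} − I_{0,0})/3, solve for I_{1,0}:
4·I_{1,0} = 3·0.26964 + 0.62541 = 1.43433
I_{1,0} = 0.35858

0.359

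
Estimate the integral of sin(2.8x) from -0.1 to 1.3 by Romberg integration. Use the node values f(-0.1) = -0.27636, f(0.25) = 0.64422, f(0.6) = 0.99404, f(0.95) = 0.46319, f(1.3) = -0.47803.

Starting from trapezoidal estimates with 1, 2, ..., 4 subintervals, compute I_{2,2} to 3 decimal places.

0.655

I_{0,0} (trapezoid, 1 panel, h=1.4000): -0.52807
I_{1,0} (trapezoid, 2 panels, h=0.7000): 0.43179
I_{2,0} (trapezoid, 4 panels, h=0.3500): 0.60349
I_{1,1} = 0.43179 + (0.43179 − (-0.52807))/3 = 0.75174
I_{2,1} = 0.60349 + (0.60349 − 0.43179)/3 = 0.66072
I_{2,2} = 0.66072 + (0.66072 − 0.75174)/15 = 0.65465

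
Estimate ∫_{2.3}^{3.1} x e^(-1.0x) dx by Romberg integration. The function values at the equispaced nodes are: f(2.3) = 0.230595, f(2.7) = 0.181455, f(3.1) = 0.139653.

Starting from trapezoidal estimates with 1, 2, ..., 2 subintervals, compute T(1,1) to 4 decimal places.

0.1461

T(0,0) (trapezoid, 1 panel, h=0.8000): 0.148099
T(1,0) (trapezoid, 2 panels, h=0.4000): 0.146632
T(1,1) = 0.146632 + (0.146632 − 0.148099)/3 = 0.146143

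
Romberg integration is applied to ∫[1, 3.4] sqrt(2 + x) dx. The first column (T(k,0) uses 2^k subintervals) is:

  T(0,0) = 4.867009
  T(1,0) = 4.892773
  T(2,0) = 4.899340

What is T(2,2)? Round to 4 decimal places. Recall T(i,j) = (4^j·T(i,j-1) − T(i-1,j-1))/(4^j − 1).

Richardson extrapolation on the trapezoidal column (denominator 4−1=3):
T(1,1) = (4·4.892773 − 4.867009) / 3 = 4.901361
T(2,1) = 4.899340 + (4.899340 − 4.892773)/3 = 4.901529
T(2,2) = 4.901529 + (4.901529 − 4.901361)/15 = 4.901540

4.9015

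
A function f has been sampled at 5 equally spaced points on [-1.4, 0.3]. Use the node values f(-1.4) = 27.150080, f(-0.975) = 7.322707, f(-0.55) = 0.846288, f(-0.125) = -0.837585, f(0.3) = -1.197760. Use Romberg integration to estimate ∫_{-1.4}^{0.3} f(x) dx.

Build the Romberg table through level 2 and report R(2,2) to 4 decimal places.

7.5432

R(0,0) (trapezoid, 1 panel, h=1.7000): 22.059472
R(1,0) (trapezoid, 2 panels, h=0.8500): 11.749081
R(2,0) (trapezoid, 4 panels, h=0.4250): 8.630717
R(1,1) = 11.749081 + (11.749081 − 22.059472)/3 = 8.312284
R(2,1) = 8.630717 + (8.630717 − 11.749081)/3 = 7.591262
R(2,2) = 7.591262 + (7.591262 − 8.312284)/15 = 7.543194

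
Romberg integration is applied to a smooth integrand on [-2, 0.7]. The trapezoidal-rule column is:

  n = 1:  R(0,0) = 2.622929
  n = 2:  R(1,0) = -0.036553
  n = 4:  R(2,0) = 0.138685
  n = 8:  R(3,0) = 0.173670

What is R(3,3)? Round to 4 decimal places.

Richardson extrapolation on the trapezoidal column (denominator 4−1=3):
R(1,1) = (4·(-0.036553) − 2.622929) / 3 = -0.923047
R(2,1) = 0.138685 + (0.138685 − (-0.036553))/3 = 0.197098
R(3,1) = 0.173670 + (0.173670 − 0.138685)/3 = 0.185332
R(2,2) = 0.197098 + (0.197098 − (-0.923047))/15 = 0.271774
R(3,2) = (16·0.185332 − 0.197098) / 15 = 0.184548
R(3,3) = 0.184548 + (0.184548 − 0.271774)/63 = 0.183163

0.1832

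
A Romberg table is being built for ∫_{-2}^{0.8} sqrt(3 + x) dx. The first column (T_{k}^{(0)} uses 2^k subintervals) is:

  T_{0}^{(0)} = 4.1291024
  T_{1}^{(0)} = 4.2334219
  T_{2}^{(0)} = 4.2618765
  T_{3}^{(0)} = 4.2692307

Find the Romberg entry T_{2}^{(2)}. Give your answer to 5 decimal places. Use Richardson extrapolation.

4.27157

Richardson extrapolation on the trapezoidal column (denominator 4−1=3):
T_{1}^{(1)} = (4·4.2334219 − 4.1291024) / 3 = 4.2681951
T_{2}^{(1)} = 4.2618765 + (4.2618765 − 4.2334219)/3 = 4.2713614
T_{2}^{(2)} = (16·4.2713614 − 4.2681951) / 15 = 4.2715725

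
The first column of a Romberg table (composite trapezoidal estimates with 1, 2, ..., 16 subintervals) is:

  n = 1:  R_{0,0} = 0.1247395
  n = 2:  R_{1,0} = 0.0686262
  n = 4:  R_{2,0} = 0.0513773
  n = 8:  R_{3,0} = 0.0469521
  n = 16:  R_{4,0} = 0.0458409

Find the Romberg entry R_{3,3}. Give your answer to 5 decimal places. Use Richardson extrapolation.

0.04547

R_{1,1} = (4·0.0686262 − 0.1247395) / 3 = 0.0499218
R_{2,1} = (4·0.0513773 − 0.0686262) / 3 = 0.0456277
R_{3,1} = 0.0469521 + (0.0469521 − 0.0513773)/3 = 0.0454770
R_{2,2} = (16·0.0456277 − 0.0499218) / 15 = 0.0453414
R_{3,2} = (16·0.0454770 − 0.0456277) / 15 = 0.0454670
R_{3,3} = (64·0.0454670 − 0.0453414) / 63 = 0.0454690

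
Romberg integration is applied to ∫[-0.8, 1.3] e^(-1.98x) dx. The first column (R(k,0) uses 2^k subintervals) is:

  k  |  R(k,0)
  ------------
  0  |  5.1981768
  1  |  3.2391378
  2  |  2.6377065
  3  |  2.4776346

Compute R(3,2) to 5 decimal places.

2.42341

Richardson extrapolation on the trapezoidal column (denominator 4−1=3):
R(2,1) = 2.6377065 + (2.6377065 − 3.2391378)/3 = 2.4372294
R(3,1) = 2.4776346 + (2.4776346 − 2.6377065)/3 = 2.4242773
R(3,2) = 2.4242773 + (2.4242773 − 2.4372294)/15 = 2.4234138
(Column j=1 coincides with Simpson's rule on the same nodes.)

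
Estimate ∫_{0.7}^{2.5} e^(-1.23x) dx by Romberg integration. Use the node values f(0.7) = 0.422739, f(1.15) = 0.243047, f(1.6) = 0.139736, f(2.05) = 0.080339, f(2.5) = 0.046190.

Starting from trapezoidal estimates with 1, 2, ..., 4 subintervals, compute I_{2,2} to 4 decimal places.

I_{0,0} (trapezoid, 1 panel, h=1.8000): 0.422036
I_{1,0} (trapezoid, 2 panels, h=0.9000): 0.336780
I_{2,0} (trapezoid, 4 panels, h=0.4500): 0.313914
I_{1,1} = 0.336780 + (0.336780 − 0.422036)/3 = 0.308361
I_{2,1} = 0.313914 + (0.313914 − 0.336780)/3 = 0.306292
I_{2,2} = 0.306292 + (0.306292 − 0.308361)/15 = 0.306154

0.3062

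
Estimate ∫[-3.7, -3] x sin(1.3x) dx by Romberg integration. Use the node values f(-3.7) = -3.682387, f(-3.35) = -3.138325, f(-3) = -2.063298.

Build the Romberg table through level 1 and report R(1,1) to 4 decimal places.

-2.1349

R(0,0) (trapezoid, 1 panel, h=0.7000): -2.010990
R(1,0) (trapezoid, 2 panels, h=0.3500): -2.103909
R(1,1) = -2.103909 + (-2.103909 − (-2.010990))/3 = -2.134882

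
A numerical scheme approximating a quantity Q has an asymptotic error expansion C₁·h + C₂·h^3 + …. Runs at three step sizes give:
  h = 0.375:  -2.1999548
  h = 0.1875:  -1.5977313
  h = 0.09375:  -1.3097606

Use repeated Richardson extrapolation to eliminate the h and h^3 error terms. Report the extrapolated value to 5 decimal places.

First eliminate the h term (factor 2^1 = 2):
  B₁ = (2·(-1.5977313) − (-2.1999548))/1 = -0.9955078
  B₂ = (2·(-1.3097606) − (-1.5977313))/1 = -1.0217899
Then eliminate the h^3 term (factor 2^3 = 8):
  (8·(-1.0217899) − (-0.9955078))/7 = -1.0255445

-1.02554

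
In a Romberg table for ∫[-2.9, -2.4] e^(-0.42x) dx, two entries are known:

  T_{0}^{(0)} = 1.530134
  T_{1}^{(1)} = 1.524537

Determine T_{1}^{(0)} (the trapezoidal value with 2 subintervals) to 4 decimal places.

1.5259

From T_{1}^{(1)} = (4·T_{1}^{(0)} − T_{0}^{(0)})/3, solve for T_{1}^{(0)}:
4·T_{1}^{(0)} = 3·1.524537 + 1.530134 = 6.103745
T_{1}^{(0)} = 1.525936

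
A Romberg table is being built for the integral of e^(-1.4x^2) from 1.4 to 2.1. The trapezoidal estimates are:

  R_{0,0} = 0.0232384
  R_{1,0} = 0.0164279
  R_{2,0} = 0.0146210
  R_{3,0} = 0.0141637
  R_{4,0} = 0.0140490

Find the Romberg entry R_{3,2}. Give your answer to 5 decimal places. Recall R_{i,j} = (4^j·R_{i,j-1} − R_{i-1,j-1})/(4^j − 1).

0.01401

Richardson extrapolation on the trapezoidal column (denominator 4−1=3):
R_{2,1} = 0.0146210 + (0.0146210 − 0.0164279)/3 = 0.0140187
R_{3,1} = (4·0.0141637 − 0.0146210) / 3 = 0.0140113
R_{3,2} = 0.0140113 + (0.0140113 − 0.0140187)/15 = 0.0140108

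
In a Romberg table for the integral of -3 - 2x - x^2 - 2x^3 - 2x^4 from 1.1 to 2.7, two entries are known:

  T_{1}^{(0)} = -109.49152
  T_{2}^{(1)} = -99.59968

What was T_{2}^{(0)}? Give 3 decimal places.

From T_{2}^{(1)} = (4·T_{2}^{(0)} − T_{1}^{(0)})/3, solve for T_{2}^{(0)}:
4·T_{2}^{(0)} = 3·(-99.59968) + (-109.49152) = -408.29056
T_{2}^{(0)} = -102.07264

-102.073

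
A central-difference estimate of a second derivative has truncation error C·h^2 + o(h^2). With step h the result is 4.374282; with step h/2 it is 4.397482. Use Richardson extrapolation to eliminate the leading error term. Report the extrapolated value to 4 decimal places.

4.4052

The leading error scales as h^2; refining by a factor of 2 reduces it by 2^2 = 4.
Extrapolated value = (4·A(h/2) − A(h)) / (4 − 1)
= (4·4.397482 − 4.374282) / 3
= 13.215646 / 3 = 4.405215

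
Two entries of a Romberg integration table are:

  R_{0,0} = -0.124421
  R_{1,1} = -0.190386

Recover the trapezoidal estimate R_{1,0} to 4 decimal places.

From R_{1,1} = (4·R_{1,0} − R_{0,0})/3, solve for R_{1,0}:
4·R_{1,0} = 3·(-0.190386) + (-0.124421) = -0.695579
R_{1,0} = -0.173895

-0.1739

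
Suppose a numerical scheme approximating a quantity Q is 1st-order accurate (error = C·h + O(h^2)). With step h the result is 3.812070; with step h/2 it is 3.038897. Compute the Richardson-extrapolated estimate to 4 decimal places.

The leading error scales as h; refining by a factor of 2 reduces it by 2^1 = 2.
Extrapolated value = (2·A(h/2) − A(h)) / (2 − 1)
= (2·3.038897 − 3.812070) / 1
= 2.265724 / 1 = 2.265724

2.2657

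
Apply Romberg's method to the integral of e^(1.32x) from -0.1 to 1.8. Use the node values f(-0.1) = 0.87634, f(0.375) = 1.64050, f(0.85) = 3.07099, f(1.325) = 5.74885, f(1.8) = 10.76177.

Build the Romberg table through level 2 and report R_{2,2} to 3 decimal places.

7.490

R_{0,0} (trapezoid, 1 panel, h=1.9000): 11.05620
R_{1,0} (trapezoid, 2 panels, h=0.9500): 8.44554
R_{2,0} (trapezoid, 4 panels, h=0.4750): 7.73271
R_{1,1} = 8.44554 + (8.44554 − 11.05620)/3 = 7.57532
R_{2,1} = 7.73271 + (7.73271 − 8.44554)/3 = 7.49510
R_{2,2} = 7.49510 + (7.49510 − 7.57532)/15 = 7.48975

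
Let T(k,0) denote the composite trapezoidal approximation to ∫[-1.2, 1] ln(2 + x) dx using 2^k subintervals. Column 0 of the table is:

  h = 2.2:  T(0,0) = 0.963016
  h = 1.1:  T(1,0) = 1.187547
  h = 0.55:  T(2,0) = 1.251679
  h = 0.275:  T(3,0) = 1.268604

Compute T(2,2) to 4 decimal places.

1.2738

T(1,1) = 1.187547 + (1.187547 − 0.963016)/3 = 1.262391
T(2,1) = 1.251679 + (1.251679 − 1.187547)/3 = 1.273056
T(2,2) = (16·1.273056 − 1.262391) / 15 = 1.273767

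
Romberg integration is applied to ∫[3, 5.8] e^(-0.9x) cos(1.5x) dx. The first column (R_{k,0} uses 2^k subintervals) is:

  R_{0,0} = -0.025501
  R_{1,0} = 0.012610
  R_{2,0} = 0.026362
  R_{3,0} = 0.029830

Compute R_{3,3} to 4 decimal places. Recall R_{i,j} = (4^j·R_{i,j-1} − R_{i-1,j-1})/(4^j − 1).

0.0310

Richardson extrapolation on the trapezoidal column (denominator 4−1=3):
R_{1,1} = 0.012610 + (0.012610 − (-0.025501))/3 = 0.025314
R_{2,1} = 0.026362 + (0.026362 − 0.012610)/3 = 0.030946
R_{3,1} = (4·0.029830 − 0.026362) / 3 = 0.030986
R_{2,2} = (16·0.030946 − 0.025314) / 15 = 0.031321
R_{3,2} = (16·0.030986 − 0.030946) / 15 = 0.030989
R_{3,3} = 0.030989 + (0.030989 − 0.031321)/63 = 0.030984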